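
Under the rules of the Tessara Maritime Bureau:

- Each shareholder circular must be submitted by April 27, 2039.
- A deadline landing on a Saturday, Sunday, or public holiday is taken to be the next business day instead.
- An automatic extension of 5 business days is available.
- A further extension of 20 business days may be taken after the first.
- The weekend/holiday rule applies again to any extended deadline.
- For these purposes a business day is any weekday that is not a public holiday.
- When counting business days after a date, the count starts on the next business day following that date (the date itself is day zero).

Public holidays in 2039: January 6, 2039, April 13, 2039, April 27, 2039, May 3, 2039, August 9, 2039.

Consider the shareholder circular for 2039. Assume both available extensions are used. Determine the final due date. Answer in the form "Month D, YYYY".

Start from the fixed due date, April 27, 2039.
April 27, 2039 falls on a listed holiday. Rolling to the next business day gives April 28, 2039, a Thursday.
Counting 5 further business days from April 28, 2039 reaches May 6, 2039.
May 6, 2039 falls on a Friday, which is a business day, so no adjustment is needed.
Counting 20 further business days from May 6, 2039 reaches June 3, 2039.
June 3, 2039 is a Friday and not a listed holiday, so it stands.
So the filing is due June 3, 2039.

June 3, 2039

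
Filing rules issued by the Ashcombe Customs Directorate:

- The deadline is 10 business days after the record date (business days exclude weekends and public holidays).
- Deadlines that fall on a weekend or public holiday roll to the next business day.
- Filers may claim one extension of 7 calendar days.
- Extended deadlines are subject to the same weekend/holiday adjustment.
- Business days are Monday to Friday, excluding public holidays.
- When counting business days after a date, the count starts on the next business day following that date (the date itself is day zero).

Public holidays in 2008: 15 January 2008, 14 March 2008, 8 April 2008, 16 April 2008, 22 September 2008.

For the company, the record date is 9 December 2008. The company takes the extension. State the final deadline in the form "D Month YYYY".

30 December 2008

10 business days after 9 December 2008, excluding weekends and holidays, is 23 December 2008.
23 December 2008 falls on a Tuesday, which is a business day, so no adjustment is needed.
Add the 7 calendar-day extension to 23 December 2008: 30 December 2008.
30 December 2008 falls on a Tuesday, which is a business day, so no adjustment is needed.
Deadline: 30 December 2008.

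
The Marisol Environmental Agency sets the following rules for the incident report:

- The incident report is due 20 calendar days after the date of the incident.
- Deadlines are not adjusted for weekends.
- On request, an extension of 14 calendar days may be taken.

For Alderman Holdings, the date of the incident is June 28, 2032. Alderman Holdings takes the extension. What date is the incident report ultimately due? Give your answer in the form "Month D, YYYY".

20 calendar days after June 28, 2032 is July 18, 2032.
July 18, 2032 is a Sunday; no weekend or holiday adjustment applies.
Applying the 14-calendar-day extension: July 18, 2032 + 14 days = August 1, 2032.
No adjustment is made for weekends or holidays, so August 1, 2032 stands.
Final deadline: August 1, 2032.

August 1, 2032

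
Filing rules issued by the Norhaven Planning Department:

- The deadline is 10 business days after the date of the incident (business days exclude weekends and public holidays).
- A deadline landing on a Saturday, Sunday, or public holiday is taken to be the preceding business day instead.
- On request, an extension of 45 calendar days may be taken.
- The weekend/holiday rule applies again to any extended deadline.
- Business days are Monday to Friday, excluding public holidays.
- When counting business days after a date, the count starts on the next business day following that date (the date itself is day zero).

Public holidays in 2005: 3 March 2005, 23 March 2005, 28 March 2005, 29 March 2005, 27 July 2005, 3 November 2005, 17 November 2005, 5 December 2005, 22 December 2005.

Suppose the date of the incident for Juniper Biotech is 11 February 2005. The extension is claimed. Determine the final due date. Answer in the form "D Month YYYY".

10 business days after 11 February 2005, excluding weekends and holidays, is 25 February 2005.
25 February 2005 falls on a Friday, which is a business day, so no adjustment is needed.
Add the 45 calendar-day extension to 25 February 2005: 11 April 2005.
11 April 2005 (Monday) is already a business day.
The final due date is 11 April 2005.

11 April 2005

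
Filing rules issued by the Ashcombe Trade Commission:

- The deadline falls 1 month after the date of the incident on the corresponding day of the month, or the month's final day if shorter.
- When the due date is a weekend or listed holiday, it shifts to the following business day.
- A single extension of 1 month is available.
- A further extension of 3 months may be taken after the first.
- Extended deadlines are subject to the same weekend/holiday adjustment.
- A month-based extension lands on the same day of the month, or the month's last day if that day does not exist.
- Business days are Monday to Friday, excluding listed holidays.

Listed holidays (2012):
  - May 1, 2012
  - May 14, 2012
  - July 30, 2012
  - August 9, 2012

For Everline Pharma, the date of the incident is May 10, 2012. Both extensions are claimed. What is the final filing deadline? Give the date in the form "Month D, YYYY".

1 month after May 10, 2012, on the same day of the month, is June 10, 2012.
Because June 10, 2012 is a Sunday, the deadline becomes June 11, 2012 (Monday).
Applying the 1 month extension: 1 month after June 11, 2012 is July 11, 2012.
July 11, 2012 is a Wednesday and not a listed holiday, so it stands.
Add 3 months to July 11, 2012: October 11, 2012.
Since October 11, 2012 is a Thursday and not a holiday, the date is unchanged.
So the filing is due October 11, 2012.

October 11, 2012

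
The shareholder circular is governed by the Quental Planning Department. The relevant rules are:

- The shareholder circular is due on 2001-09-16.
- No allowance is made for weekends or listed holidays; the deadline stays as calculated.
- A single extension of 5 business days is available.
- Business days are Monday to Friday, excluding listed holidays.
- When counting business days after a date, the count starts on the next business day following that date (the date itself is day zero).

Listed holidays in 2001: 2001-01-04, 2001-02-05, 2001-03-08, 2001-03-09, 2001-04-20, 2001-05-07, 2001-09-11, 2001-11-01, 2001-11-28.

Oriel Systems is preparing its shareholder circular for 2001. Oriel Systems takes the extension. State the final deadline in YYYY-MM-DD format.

2001-09-21

The statutory due date is 2001-09-16.
2001-09-16 falls on a Sunday. The rules make no weekend/holiday allowance, so it remains 2001-09-16.
The 5-business-day extension runs from 2001-09-16 to 2001-09-21.
No adjustment is made for weekends or holidays, so 2001-09-21 stands.
Final deadline: 2001-09-21.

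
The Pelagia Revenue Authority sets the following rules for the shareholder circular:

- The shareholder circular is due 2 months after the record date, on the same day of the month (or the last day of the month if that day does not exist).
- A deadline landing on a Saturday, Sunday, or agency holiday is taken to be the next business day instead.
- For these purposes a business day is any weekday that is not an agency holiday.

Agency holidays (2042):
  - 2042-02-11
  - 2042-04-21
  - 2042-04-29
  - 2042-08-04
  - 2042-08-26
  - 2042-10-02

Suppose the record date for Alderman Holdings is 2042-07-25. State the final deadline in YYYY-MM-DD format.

2042-09-25

Moving 2 months forward from 2042-07-25 on the corresponding day gives 2042-09-25.
2042-09-25 falls on a Thursday, which is a business day, so no adjustment is needed.
The final due date is 2042-09-25.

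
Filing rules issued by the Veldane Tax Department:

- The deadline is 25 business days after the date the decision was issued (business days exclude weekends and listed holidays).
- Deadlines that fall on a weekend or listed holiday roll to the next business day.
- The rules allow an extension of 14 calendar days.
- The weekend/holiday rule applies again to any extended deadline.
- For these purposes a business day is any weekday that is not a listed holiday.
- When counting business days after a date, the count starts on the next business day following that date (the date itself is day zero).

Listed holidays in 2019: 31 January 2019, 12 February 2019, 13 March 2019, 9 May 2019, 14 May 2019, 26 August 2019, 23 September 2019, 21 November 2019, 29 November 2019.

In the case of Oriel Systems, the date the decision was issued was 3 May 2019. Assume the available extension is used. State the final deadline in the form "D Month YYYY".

25 June 2019

25 business days after 3 May 2019, excluding weekends and holidays, is 11 June 2019.
11 June 2019 (Tuesday) is already a business day.
Add the 14 calendar-day extension to 11 June 2019: 25 June 2019.
25 June 2019 falls on a Tuesday, which is a business day, so no adjustment is needed.
The final due date is 25 June 2019.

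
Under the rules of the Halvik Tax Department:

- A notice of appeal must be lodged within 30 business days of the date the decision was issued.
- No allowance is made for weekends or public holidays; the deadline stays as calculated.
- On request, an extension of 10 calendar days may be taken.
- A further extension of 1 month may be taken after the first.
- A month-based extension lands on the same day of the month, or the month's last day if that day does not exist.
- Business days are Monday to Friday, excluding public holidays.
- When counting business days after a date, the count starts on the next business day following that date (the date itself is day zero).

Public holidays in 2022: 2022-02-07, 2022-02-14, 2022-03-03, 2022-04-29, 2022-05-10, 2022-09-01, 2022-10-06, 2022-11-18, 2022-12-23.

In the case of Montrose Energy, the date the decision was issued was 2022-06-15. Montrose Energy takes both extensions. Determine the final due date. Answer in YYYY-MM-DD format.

2022-09-06

Starting the day after 2022-06-15 and counting 30 business days lands on 2022-07-27.
No adjustment is made for weekends or holidays, so 2022-07-27 stands.
Applying the 10-calendar-day extension: 2022-07-27 + 10 days = 2022-08-06.
2022-08-06 falls on a Saturday. The rules make no weekend/holiday allowance, so it remains 2022-08-06.
The 1 month extension carries 2022-08-06 to 2022-09-06.
No adjustment is made for weekends or holidays, so 2022-09-06 stands.
So the filing is due 2022-09-06.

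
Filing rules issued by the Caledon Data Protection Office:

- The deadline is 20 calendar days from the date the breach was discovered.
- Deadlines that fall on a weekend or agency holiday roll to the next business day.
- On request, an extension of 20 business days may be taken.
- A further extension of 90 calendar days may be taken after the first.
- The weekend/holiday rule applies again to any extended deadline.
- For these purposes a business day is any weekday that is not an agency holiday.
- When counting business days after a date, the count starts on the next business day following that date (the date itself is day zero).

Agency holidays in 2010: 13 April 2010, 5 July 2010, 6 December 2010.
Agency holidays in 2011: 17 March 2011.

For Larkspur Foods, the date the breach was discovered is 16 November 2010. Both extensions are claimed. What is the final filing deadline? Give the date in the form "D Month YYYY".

Adding 20 calendar days to 16 November 2010 gives 6 December 2010.
Because 6 December 2010 is a listed holiday, the deadline becomes 7 December 2010 (Tuesday).
Applying the 20-business-day extension: 20 business days after 7 December 2010 is 4 January 2011.
4 January 2011 falls on a Tuesday, which is a business day, so no adjustment is needed.
Applying the 90-calendar-day extension: 4 January 2011 + 90 days = 4 April 2011.
Since 4 April 2011 is a Monday and not a holiday, the date is unchanged.
Deadline: 4 April 2011.

4 April 2011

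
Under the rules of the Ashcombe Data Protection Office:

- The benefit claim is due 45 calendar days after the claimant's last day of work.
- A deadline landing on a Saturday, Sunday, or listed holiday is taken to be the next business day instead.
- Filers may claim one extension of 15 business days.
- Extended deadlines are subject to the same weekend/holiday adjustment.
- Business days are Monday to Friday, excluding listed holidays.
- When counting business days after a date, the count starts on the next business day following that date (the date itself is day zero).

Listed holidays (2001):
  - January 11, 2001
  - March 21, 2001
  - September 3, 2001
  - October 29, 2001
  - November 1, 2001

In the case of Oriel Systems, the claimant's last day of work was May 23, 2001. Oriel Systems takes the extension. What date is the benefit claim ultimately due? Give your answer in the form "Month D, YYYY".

Adding 45 calendar days to May 23, 2001 gives July 7, 2001.
July 7, 2001 is a Saturday, so it moves to the next business day, July 9, 2001 (Monday).
Applying the 15-business-day extension: 15 business days after July 9, 2001 is July 30, 2001.
July 30, 2001 (Monday) is already a business day.
Deadline: July 30, 2001.

July 30, 2001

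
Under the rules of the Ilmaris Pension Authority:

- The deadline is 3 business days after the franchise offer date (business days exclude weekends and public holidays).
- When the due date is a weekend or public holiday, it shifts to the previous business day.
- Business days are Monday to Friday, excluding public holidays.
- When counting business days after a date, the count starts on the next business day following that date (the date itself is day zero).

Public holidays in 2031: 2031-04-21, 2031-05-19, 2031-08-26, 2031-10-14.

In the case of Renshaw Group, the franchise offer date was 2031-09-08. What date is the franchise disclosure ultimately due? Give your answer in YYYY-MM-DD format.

Counting 3 business days after 2031-09-08 (skipping weekends and listed holidays) reaches 2031-09-11.
Since 2031-09-11 is a Thursday and not a holiday, the date is unchanged.
So the filing is due 2031-09-11.

2031-09-11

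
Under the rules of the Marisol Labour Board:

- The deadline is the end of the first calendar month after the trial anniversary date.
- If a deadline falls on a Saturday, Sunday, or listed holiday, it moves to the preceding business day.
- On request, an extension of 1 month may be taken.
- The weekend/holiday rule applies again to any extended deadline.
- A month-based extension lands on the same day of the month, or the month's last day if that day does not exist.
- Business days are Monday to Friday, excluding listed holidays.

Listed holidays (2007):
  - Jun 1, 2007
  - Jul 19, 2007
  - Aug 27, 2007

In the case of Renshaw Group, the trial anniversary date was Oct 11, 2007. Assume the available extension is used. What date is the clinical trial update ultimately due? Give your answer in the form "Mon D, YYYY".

The first month after Oct 11, 2007 is November 2007, whose last day is Nov 30, 2007.
Nov 30, 2007 is a Friday and not a listed holiday, so it stands.
Add 1 month to Nov 30, 2007: Dec 30, 2007.
Dec 30, 2007 is a Sunday; the preceding business day is Dec 28, 2007 (Friday).
The final due date is Dec 28, 2007.

Dec 28, 2007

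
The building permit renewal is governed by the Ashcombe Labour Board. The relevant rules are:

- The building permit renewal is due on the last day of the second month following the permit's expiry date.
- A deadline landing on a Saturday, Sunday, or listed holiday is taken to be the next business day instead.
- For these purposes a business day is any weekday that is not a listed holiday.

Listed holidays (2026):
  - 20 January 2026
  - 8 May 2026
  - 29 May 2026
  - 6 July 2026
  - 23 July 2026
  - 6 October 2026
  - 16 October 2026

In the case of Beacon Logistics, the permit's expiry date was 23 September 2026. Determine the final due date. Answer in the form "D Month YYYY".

30 November 2026

The second month after 23 September 2026 is November 2026, whose last day is 30 November 2026.
30 November 2026 is a Monday and not a listed holiday, so it stands.
Deadline: 30 November 2026.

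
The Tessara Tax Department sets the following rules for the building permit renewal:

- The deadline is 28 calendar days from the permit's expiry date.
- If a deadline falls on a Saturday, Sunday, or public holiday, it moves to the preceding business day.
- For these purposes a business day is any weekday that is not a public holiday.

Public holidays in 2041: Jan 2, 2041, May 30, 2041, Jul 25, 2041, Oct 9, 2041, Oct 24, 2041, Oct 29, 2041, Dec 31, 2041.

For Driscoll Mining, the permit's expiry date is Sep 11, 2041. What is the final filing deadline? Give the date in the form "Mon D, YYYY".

Adding 28 calendar days to Sep 11, 2041 gives Oct 9, 2041.
Oct 9, 2041 falls on a listed holiday. Rolling to the preceding business day gives Oct 8, 2041, a Tuesday.
Deadline: Oct 8, 2041.

Oct 8, 2041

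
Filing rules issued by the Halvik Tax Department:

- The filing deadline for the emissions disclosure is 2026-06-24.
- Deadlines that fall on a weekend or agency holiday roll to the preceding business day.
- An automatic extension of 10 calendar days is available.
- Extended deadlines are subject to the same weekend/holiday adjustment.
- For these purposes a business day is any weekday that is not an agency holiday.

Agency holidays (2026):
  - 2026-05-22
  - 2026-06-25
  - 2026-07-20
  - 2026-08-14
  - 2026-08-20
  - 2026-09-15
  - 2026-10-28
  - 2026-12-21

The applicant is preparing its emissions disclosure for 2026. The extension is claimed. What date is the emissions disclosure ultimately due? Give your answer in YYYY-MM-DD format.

The statutory due date is 2026-06-24.
2026-06-24 (Wednesday) is already a business day.
Applying the 10-calendar-day extension: 2026-06-24 + 10 days = 2026-07-04.
2026-07-04 is a Saturday; the preceding business day is 2026-07-03 (Friday).
Final deadline: 2026-07-03.

2026-07-03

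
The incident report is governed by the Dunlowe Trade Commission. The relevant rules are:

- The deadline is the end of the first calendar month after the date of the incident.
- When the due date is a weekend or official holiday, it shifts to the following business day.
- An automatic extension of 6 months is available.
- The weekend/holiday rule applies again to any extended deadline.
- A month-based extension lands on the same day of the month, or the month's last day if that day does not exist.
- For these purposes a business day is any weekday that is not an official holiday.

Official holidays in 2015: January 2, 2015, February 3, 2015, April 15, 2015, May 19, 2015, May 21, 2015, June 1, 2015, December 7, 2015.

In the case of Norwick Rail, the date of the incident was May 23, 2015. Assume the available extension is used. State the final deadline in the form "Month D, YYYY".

December 30, 2015

The first month after May 23, 2015 is June 2015, whose last day is June 30, 2015.
June 30, 2015 is a Tuesday and not a listed holiday, so it stands.
Applying the 6 months extension: 6 months after June 30, 2015 is December 30, 2015.
December 30, 2015 is a Wednesday and not a listed holiday, so it stands.
Deadline: December 30, 2015.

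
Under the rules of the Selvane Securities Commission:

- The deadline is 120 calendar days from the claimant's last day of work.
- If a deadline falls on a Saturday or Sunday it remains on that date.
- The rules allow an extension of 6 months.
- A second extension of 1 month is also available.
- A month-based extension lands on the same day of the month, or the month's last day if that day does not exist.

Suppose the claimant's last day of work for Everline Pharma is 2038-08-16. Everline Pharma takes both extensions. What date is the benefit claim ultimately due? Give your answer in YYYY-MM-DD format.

2039-07-14

120 calendar days after 2038-08-16 is 2038-12-14.
2038-12-14 is a Tuesday; no weekend or holiday adjustment applies.
Add 6 months to 2038-12-14: 2039-06-14.
2039-06-14 is a Tuesday; no weekend or holiday adjustment applies.
Add 1 month to 2039-06-14: 2039-07-14.
2039-07-14 falls on a Thursday. The rules make no weekend/holiday allowance, so it remains 2039-07-14.
Deadline: 2039-07-14.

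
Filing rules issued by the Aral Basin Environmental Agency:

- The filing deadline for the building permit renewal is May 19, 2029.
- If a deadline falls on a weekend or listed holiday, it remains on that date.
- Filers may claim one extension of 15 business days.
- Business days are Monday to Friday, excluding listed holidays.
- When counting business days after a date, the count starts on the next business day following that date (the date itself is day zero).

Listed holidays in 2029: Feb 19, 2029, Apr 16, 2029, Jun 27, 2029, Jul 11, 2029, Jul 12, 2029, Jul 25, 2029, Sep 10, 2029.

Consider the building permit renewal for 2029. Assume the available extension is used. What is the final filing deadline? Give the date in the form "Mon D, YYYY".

Jun 8, 2029

The statutory due date is May 19, 2029.
May 19, 2029 is a Saturday; no weekend or holiday adjustment applies.
Applying the 15-business-day extension: 15 business days after May 19, 2029 is Jun 8, 2029.
Jun 8, 2029 is a Friday; no weekend or holiday adjustment applies.
The final due date is Jun 8, 2029.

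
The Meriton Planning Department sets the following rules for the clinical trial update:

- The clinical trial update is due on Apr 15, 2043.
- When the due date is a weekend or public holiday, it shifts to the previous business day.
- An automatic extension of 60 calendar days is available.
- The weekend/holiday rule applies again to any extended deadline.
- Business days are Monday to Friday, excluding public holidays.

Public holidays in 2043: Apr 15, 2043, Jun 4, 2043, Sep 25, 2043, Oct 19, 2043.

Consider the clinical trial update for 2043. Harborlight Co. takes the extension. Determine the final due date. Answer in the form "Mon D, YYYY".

The statutory due date is Apr 15, 2043.
Apr 15, 2043 is a listed holiday, so it moves to the preceding business day, Apr 14, 2043 (Tuesday).
Applying the 60-calendar-day extension: Apr 14, 2043 + 60 days = Jun 13, 2043.
Jun 13, 2043 is a Saturday, so it moves to the preceding business day, Jun 12, 2043 (Friday).
Deadline: Jun 12, 2043.

Jun 12, 2043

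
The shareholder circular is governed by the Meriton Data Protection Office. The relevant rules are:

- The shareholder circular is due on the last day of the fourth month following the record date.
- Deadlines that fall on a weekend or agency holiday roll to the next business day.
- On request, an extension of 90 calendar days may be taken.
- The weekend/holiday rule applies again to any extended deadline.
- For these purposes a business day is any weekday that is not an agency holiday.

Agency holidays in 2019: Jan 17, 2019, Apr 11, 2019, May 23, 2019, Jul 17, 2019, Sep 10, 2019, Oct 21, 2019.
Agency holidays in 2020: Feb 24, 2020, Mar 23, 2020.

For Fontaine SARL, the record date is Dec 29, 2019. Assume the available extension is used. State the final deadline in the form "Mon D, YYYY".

4 months after Dec 29, 2019 falls in April 2020; the last day of that month is Apr 30, 2020.
Apr 30, 2020 falls on a Thursday, which is a business day, so no adjustment is needed.
The 90-calendar-day extension moves the deadline from Apr 30, 2020 to Jul 29, 2020.
Jul 29, 2020 is a Wednesday and not a listed holiday, so it stands.
Deadline: Jul 29, 2020.

Jul 29, 2020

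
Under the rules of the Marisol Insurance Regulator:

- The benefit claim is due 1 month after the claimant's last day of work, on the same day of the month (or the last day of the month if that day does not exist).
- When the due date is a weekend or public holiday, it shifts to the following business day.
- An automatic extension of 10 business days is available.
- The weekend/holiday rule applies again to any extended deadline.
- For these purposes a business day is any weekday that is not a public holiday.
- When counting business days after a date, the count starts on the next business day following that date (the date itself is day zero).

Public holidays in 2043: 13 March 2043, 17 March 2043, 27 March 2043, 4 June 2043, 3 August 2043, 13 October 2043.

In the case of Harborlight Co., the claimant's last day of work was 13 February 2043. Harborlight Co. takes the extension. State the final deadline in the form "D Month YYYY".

1 April 2043

1 month from 13 February 2043 is 13 March 2043.
13 March 2043 is a listed holiday; the next business day is 16 March 2043 (Monday).
Counting 10 further business days from 16 March 2043 reaches 1 April 2043.
1 April 2043 is a Wednesday and not a listed holiday, so it stands.
Final deadline: 1 April 2043.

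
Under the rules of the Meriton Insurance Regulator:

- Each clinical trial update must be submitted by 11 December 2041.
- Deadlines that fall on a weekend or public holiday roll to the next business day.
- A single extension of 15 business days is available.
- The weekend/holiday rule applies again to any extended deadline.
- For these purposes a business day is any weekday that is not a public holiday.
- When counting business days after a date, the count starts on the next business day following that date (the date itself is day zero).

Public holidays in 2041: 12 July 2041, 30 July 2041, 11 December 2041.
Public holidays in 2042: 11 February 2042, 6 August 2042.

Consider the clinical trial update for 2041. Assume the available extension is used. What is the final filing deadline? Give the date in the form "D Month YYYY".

2 January 2042

Start from the fixed due date, 11 December 2041.
11 December 2041 falls on a listed holiday. Rolling to the next business day gives 12 December 2041, a Thursday.
Counting 15 further business days from 12 December 2041 reaches 2 January 2042.
2 January 2042 (Thursday) is already a business day.
Deadline: 2 January 2042.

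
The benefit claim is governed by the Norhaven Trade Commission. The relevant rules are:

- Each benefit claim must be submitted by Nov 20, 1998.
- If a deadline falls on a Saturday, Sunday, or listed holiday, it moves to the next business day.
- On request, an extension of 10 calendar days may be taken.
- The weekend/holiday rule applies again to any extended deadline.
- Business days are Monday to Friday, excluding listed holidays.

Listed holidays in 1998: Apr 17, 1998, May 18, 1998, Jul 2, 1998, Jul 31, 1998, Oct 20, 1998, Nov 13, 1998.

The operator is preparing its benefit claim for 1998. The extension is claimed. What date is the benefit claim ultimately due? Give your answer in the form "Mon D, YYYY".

The stated deadline is Nov 20, 1998.
Since Nov 20, 1998 is a Friday and not a holiday, the date is unchanged.
Applying the 10-calendar-day extension: Nov 20, 1998 + 10 days = Nov 30, 1998.
Nov 30, 1998 is a Monday and not a listed holiday, so it stands.
Final deadline: Nov 30, 1998.

Nov 30, 1998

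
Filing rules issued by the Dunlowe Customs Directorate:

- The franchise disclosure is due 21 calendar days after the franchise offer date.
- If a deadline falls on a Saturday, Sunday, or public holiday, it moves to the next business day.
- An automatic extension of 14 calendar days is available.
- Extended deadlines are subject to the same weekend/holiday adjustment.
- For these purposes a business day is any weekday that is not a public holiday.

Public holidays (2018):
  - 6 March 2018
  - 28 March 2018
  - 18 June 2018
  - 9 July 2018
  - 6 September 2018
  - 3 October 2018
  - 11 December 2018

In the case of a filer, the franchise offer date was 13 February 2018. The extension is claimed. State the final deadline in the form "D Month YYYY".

21 March 2018

Trigger date 13 February 2018 + 21 calendar days = 6 March 2018.
6 March 2018 is a listed holiday; the next business day is 7 March 2018 (Wednesday).
Add the 14 calendar-day extension to 7 March 2018: 21 March 2018.
21 March 2018 (Wednesday) is already a business day.
Final deadline: 21 March 2018.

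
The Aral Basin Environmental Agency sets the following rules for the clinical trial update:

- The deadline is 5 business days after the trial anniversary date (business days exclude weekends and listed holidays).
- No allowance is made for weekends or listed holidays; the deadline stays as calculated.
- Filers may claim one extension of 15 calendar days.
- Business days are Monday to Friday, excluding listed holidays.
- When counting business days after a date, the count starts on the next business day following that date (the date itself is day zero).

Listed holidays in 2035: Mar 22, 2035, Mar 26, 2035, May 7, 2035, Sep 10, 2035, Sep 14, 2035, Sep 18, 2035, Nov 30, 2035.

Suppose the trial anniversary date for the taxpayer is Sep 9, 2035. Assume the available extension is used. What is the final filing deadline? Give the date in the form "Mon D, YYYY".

5 business days after Sep 9, 2035, excluding weekends and holidays, is Sep 19, 2035.
No adjustment is made for weekends or holidays, so Sep 19, 2035 stands.
With the 15-day extension, Sep 19, 2035 becomes Oct 4, 2035.
Oct 4, 2035 is a Thursday; no weekend or holiday adjustment applies.
Final deadline: Oct 4, 2035.

Oct 4, 2035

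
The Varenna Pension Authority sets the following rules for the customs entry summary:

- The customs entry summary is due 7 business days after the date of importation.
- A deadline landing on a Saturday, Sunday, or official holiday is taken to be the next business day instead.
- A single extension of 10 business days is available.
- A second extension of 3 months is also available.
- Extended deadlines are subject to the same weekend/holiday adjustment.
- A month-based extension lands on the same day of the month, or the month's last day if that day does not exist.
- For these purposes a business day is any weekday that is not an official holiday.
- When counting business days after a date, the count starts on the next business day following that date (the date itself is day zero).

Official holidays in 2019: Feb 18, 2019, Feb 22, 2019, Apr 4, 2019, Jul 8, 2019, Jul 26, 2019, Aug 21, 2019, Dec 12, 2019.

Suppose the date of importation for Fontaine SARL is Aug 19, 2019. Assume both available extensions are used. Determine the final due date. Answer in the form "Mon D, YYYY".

7 business days after Aug 19, 2019, excluding weekends and holidays, is Aug 29, 2019.
Since Aug 29, 2019 is a Thursday and not a holiday, the date is unchanged.
The 10-business-day extension runs from Aug 29, 2019 to Sep 12, 2019.
Sep 12, 2019 falls on a Thursday, which is a business day, so no adjustment is needed.
Add 3 months to Sep 12, 2019: Dec 12, 2019.
Because Dec 12, 2019 is a listed holiday, the deadline becomes Dec 13, 2019 (Friday).
Final deadline: Dec 13, 2019.

Dec 13, 2019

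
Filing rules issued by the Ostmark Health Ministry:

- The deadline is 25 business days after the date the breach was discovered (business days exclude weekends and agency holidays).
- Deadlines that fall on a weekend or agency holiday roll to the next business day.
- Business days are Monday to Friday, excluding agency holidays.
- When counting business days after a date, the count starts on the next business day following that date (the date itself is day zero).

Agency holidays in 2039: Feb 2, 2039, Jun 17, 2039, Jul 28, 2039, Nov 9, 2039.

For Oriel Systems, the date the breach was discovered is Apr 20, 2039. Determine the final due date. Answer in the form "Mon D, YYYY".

25 business days after Apr 20, 2039, excluding weekends and holidays, is May 25, 2039.
May 25, 2039 falls on a Wednesday, which is a business day, so no adjustment is needed.
The final due date is May 25, 2039.

May 25, 2039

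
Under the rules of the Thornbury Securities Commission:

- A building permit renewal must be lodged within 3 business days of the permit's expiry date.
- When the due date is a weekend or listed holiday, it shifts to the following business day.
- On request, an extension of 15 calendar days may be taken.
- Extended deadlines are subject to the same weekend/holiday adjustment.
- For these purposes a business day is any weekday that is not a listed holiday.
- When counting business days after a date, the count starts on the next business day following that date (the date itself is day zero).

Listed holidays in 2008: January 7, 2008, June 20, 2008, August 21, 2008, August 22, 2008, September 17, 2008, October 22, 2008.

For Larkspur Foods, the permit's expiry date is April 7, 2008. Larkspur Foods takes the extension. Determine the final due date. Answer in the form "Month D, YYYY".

April 25, 2008

Counting 3 business days after April 7, 2008 (skipping weekends and listed holidays) reaches April 10, 2008.
April 10, 2008 (Thursday) is already a business day.
Applying the 15-calendar-day extension: April 10, 2008 + 15 days = April 25, 2008.
April 25, 2008 is a Friday and not a listed holiday, so it stands.
Deadline: April 25, 2008.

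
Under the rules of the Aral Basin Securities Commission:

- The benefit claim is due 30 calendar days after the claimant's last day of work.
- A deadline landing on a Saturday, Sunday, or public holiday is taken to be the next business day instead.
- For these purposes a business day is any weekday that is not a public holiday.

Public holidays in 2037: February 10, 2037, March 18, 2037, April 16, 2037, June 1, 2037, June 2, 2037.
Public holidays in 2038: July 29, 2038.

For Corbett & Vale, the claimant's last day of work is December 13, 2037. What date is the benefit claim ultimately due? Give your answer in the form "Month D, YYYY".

January 12, 2038

30 calendar days after December 13, 2037 is January 12, 2038.
Since January 12, 2038 is a Tuesday and not a holiday, the date is unchanged.
So the filing is due January 12, 2038.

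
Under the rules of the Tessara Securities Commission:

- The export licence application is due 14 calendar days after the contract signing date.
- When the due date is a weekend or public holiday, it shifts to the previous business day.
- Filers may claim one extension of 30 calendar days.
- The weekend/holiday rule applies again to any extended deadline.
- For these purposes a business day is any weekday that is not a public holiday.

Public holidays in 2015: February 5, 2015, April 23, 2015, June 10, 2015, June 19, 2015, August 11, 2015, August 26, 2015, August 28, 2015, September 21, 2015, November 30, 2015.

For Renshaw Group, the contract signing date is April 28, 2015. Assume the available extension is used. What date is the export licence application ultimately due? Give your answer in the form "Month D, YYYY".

June 11, 2015

Trigger date April 28, 2015 + 14 calendar days = May 12, 2015.
May 12, 2015 falls on a Tuesday, which is a business day, so no adjustment is needed.
The 30-calendar-day extension moves the deadline from May 12, 2015 to June 11, 2015.
Since June 11, 2015 is a Thursday and not a holiday, the date is unchanged.
So the filing is due June 11, 2015.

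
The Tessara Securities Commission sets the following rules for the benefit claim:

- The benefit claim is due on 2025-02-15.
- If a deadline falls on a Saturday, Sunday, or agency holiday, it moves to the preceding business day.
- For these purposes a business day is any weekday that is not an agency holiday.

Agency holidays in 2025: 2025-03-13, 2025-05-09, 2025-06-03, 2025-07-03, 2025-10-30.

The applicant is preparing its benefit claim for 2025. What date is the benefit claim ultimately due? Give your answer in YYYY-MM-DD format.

The stated deadline is 2025-02-15.
2025-02-15 is a Saturday, so it moves to the preceding business day, 2025-02-14 (Friday).
The final due date is 2025-02-14.

2025-02-14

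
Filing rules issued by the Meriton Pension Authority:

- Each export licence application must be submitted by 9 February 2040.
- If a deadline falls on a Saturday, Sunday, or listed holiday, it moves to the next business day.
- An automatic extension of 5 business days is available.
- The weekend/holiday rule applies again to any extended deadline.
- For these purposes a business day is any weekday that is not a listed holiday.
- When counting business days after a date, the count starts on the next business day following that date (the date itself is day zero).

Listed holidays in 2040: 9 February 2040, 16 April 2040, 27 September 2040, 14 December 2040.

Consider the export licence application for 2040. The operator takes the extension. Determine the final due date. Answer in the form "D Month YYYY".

The statutory due date is 9 February 2040.
9 February 2040 is a listed holiday; the next business day is 10 February 2040 (Friday).
Applying the 5-business-day extension: 5 business days after 10 February 2040 is 17 February 2040.
Since 17 February 2040 is a Friday and not a holiday, the date is unchanged.
Deadline: 17 February 2040.

17 February 2040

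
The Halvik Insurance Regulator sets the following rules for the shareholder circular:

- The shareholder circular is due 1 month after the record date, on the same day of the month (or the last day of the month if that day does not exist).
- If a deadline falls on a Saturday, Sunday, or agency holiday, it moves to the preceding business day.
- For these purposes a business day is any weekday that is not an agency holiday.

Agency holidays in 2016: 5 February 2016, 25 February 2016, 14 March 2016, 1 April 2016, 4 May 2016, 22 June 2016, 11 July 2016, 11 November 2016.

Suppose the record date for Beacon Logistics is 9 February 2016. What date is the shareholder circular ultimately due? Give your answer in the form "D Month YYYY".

1 month after 9 February 2016, on the same day of the month, is 9 March 2016.
Since 9 March 2016 is a Wednesday and not a holiday, the date is unchanged.
Final deadline: 9 March 2016.

9 March 2016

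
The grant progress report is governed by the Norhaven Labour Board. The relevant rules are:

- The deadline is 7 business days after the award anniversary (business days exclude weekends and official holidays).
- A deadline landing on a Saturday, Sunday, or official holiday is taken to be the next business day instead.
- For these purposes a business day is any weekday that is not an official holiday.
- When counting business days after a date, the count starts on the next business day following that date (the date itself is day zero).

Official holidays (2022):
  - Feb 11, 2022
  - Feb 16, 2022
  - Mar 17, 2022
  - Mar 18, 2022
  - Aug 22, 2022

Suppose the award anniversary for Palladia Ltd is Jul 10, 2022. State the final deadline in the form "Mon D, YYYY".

Jul 19, 2022

Starting the day after Jul 10, 2022 and counting 7 business days lands on Jul 19, 2022.
Jul 19, 2022 is a Tuesday and not a listed holiday, so it stands.
Final deadline: Jul 19, 2022.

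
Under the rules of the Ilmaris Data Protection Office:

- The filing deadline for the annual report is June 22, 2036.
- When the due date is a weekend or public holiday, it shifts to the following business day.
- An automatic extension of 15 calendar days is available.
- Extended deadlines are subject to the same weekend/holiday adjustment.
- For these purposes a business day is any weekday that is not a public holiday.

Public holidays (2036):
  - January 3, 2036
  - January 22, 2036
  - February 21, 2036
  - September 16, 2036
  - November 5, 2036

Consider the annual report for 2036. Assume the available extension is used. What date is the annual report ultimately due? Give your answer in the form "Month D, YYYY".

July 8, 2036

The statutory due date is June 22, 2036.
June 22, 2036 falls on a Sunday. Rolling to the next business day gives June 23, 2036, a Monday.
Applying the 15-calendar-day extension: June 23, 2036 + 15 days = July 8, 2036.
July 8, 2036 (Tuesday) is already a business day.
The final due date is July 8, 2036.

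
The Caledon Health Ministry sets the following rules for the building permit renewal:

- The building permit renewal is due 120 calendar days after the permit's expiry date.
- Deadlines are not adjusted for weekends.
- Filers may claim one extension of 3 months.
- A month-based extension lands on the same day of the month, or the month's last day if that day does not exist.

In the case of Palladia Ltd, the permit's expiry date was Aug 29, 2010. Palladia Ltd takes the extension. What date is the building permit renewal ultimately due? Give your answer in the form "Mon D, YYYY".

120 calendar days after Aug 29, 2010 is Dec 27, 2010.
Dec 27, 2010 is a Monday; no weekend or holiday adjustment applies.
Applying the 3 months extension: 3 months after Dec 27, 2010 is Mar 27, 2011.
No adjustment is made for weekends or holidays, so Mar 27, 2011 stands.
The final due date is Mar 27, 2011.

Mar 27, 2011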